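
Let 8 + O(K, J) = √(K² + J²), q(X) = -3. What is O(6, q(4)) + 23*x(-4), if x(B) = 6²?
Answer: 820 + 3*√5 ≈ 826.71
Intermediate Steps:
O(K, J) = -8 + √(J² + K²) (O(K, J) = -8 + √(K² + J²) = -8 + √(J² + K²))
x(B) = 36
O(6, q(4)) + 23*x(-4) = (-8 + √((-3)² + 6²)) + 23*36 = (-8 + √(9 + 36)) + 828 = (-8 + √45) + 828 = (-8 + 3*√5) + 828 = 820 + 3*√5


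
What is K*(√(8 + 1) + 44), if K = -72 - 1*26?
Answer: -4606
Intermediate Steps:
K = -98 (K = -72 - 26 = -98)
K*(√(8 + 1) + 44) = -98*(√(8 + 1) + 44) = -98*(√9 + 44) = -98*(3 + 44) = -98*47 = -4606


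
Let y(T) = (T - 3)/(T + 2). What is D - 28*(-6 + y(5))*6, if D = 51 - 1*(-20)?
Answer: 1031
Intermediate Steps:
y(T) = (-3 + T)/(2 + T)
D = 71 (D = 51 + 20 = 71)
D - 28*(-6 + y(5))*6 = 71 - 28*(-6 + (-3 + 5)/(2 + 5))*6 = 71 - 28*(-6 + 2/7)*6 = 71 - (-160)*6 = 71 - 28*(-240/7) = 71 + 960 = 1031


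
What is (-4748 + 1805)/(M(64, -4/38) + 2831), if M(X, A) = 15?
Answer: -2943/2846 ≈ -1.0341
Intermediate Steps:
(-4748 + 1805)/(M(64, -4/38) + 2831) = (-4748 + 1805)/(15 + 2831) = -2943/2846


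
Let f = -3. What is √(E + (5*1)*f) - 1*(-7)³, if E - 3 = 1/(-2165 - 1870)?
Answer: 343 + I*√195378735/4035 ≈ 343.0 + 3.4641*I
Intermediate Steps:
E = 12104/4035 (E = 3 + 1/(-2165 - 1870) = 3 + 1/(-4035) = 3 - 1/4035 = 12104/4035 ≈ 2.9998)
√(E + (5*1)*f) - 1*(-7)³ = √(12104/4035 + (5*1)*(-3)) - 1*(-7)³ = √(12104/4035 + 5*(-3)) - 1*(-343) = √(12104/4035 - 15) + 343 = √(-48421/4035) + 343 = I*√195378735/4035 + 343 = 343 + I*√195378735/4035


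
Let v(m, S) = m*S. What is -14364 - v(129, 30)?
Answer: -18234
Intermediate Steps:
v(m, S) = S*m
-14364 - v(129, 30) = -14364 - 30*129 = -14364 - 1*3870 = -14364 - 3870 = -18234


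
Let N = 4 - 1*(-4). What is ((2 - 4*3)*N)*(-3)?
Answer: 240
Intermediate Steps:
N = 8 (N = 4 + 4 = 8)
((2 - 4*3)*N)*(-3) = ((2 - 4*3)*8)*(-3) = ((2 - 12)*8)*(-3) = -10*8*(-3) = -80*(-3) = 240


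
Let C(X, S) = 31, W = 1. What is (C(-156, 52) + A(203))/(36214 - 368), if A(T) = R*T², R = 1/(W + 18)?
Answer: 20899/340537 ≈ 0.061371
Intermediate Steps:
R = 1/19 (R = 1/(1 + 18) = 1/19 ≈ 0.052632)
A(T) = T²/19
(C(-156, 52) + A(203))/(36214 - 368) = (31 + (1/19)*203²)/(36214 - 368) = (31 + (1/19)*41209)/35846 = (31 + 41209/19)*(1/35846) = (41798/19)*(1/35846) = 20899/340537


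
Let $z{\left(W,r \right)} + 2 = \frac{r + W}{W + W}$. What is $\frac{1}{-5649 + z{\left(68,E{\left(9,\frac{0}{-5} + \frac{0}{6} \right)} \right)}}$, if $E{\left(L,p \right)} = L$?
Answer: $- \frac{136}{768459} \approx -0.00017698$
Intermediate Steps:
$z{\left(W,r \right)} = -2 + \frac{W + r}{2 W}$ ($z{\left(W,r \right)} = -2 + \frac{r + W}{W + W} = -2 + \frac{W + r}{2 W}$)
$\frac{1}{-5649 + z{\left(68,E{\left(9,\frac{0}{-5} + \frac{0}{6} \right)} \right)}} = \frac{1}{-5649 + \frac{9 - 204}{2 \cdot 68}} = \frac{1}{-5649 + \frac{1}{2} \cdot \frac{1}{68} \left(9 - 204\right)} = \frac{1}{-5649 + \frac{1}{2} \cdot \frac{1}{68} \left(-195\right)} = \frac{1}{-5649 - \frac{195}{136}} = \frac{1}{- \frac{768459}{136}} = - \frac{136}{768459}$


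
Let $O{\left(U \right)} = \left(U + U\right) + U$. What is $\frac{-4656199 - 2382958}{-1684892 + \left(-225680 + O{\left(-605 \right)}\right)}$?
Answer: $\frac{7039157}{1912387} \approx 3.6808$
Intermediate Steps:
$O{\left(U \right)} = 3 U$ ($O{\left(U \right)} = 2 U + U = 3 U$)
$\frac{-4656199 - 2382958}{-1684892 + \left(-225680 + O{\left(-605 \right)}\right)} = \frac{-4656199 - 2382958}{-1684892 + \left(-225680 + 3 \left(-605\right)\right)} = - \frac{7039157}{-1684892 - 227495} = - \frac{7039157}{-1912387} = \left(-7039157\right) \left(- \frac{1}{1912387}\right) = \frac{7039157}{1912387}$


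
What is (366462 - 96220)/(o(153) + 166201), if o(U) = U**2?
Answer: 135121/94805 ≈ 1.4253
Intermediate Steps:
(366462 - 96220)/(o(153) + 166201) = (366462 - 96220)/(153**2 + 166201) = 270242/(23409 + 166201) = 270242/189610 = 270242*(1/189610) = 135121/94805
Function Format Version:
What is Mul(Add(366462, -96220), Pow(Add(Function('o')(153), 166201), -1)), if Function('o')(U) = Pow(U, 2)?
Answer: Rational(135121, 94805) ≈ 1.4253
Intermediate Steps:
Mul(Add(366462, -96220), Pow(Add(Function('o')(153), 166201), -1)) = Mul(Add(366462, -96220), Pow(Add(Pow(153, 2), 166201), -1)) = Mul(270242, Pow(Add(23409, 166201), -1)) = Mul(270242, Pow(189610, -1)) = Mul(270242, Rational(1, 189610)) = Rational(135121, 94805)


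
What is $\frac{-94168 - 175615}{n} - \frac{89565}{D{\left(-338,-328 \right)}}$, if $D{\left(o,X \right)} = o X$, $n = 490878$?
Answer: $- \frac{36937355291}{27210349296} \approx -1.3575$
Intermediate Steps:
$D{\left(o,X \right)} = X o$
$\frac{-94168 - 175615}{n} - \frac{89565}{D{\left(-338,-328 \right)}} = \frac{-94168 - 175615}{490878} - \frac{89565}{\left(-328\right) \left(-338\right)} = \left(-94168 - 175615\right) \frac{1}{490878} - \frac{89565}{110864} = \left(-269783\right) \frac{1}{490878} - \frac{89565}{110864} = - \frac{269783}{490878} - \frac{89565}{110864} = - \frac{36937355291}{27210349296}$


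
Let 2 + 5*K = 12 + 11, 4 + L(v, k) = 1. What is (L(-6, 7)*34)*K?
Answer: -2142/5 ≈ -428.40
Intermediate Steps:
L(v, k) = -3 (L(v, k) = -4 + 1 = -3)
K = 21/5 (K = -2/5 + (12 + 11)/5 = -2/5 + (1/5)*23 = -2/5 + 23/5 = 21/5 ≈ 4.2000)
(L(-6, 7)*34)*K = -3*34*(21/5) = -102*21/5 = -2142/5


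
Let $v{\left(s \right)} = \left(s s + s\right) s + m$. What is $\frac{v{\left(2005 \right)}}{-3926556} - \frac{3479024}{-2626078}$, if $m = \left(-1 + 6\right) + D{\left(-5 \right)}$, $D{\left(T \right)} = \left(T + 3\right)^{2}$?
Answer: $- \frac{10581739630122529}{5155721163684} \approx -2052.4$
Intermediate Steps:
$D{\left(T \right)} = \left(3 + T\right)^{2}$
$m = 9$ ($m = \left(-1 + 6\right) + \left(3 - 5\right)^{2} = 5 + \left(-2\right)^{2} = 5 + 4 = 9$)
$v{\left(s \right)} = 9 + s \left(s + s^{2}\right)$ ($v{\left(s \right)} = \left(s s + s\right) s + 9 = \left(s^{2} + s\right) s + 9 = \left(s + s^{2}\right) s + 9 = s \left(s + s^{2}\right) + 9 = 9 + s \left(s + s^{2}\right)$)
$\frac{v{\left(2005 \right)}}{-3926556} - \frac{3479024}{-2626078} = \frac{9 + 2005^{2} + 2005^{3}}{-3926556} - \frac{3479024}{-2626078} = \left(9 + 4020025 + 8060150125\right) \left(- \frac{1}{3926556}\right) - - \frac{1739512}{1313039} = 8064170159 \left(- \frac{1}{3926556}\right) + \frac{1739512}{1313039} = - \frac{8064170159}{3926556} + \frac{1739512}{1313039} = - \frac{10581739630122529}{5155721163684}$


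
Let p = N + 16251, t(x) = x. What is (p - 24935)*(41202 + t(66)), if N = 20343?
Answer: 481143612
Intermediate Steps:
p = 36594 (p = 20343 + 16251 = 36594)
(p - 24935)*(41202 + t(66)) = (36594 - 24935)*(41202 + 66) = 11659*41268 = 481143612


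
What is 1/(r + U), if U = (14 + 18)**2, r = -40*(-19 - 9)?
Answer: 1/2144 ≈ 0.00046642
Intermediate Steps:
r = 1120 (r = -40*(-28) = 1120)
U = 1024 (U = 32**2 = 1024)
1/(r + U) = 1/(1120 + 1024) = 1/2144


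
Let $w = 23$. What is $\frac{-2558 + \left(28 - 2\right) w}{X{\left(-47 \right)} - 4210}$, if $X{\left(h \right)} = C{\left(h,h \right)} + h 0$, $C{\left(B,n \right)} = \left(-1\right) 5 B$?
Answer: $\frac{392}{795} \approx 0.49308$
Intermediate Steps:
$C{\left(B,n \right)} = - 5 B$
$X{\left(h \right)} = - 5 h$ ($X{\left(h \right)} = - 5 h + h 0 = - 5 h + 0 = - 5 h$)
$\frac{-2558 + \left(28 - 2\right) w}{X{\left(-47 \right)} - 4210} = \frac{-2558 + \left(28 - 2\right) 23}{\left(-5\right) \left(-47\right) - 4210} = \frac{-2558 + 26 \cdot 23}{235 - 4210} = \frac{-2558 + 598}{-3975} = \left(-1960\right) \left(- \frac{1}{3975}\right) = \frac{392}{795}$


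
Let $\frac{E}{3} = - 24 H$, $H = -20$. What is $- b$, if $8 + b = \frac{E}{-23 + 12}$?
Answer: $\frac{1528}{11} \approx 138.91$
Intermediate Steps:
$E = 1440$ ($E = 3 \left(\left(-24\right) \left(-20\right)\right) = 3 \cdot 480 = 1440$)
$b = - \frac{1528}{11}$ ($b = -8 + \frac{1}{-23 + 12} \cdot 1440 = -8 + \frac{1}{-11} \cdot 1440 = -8 - \frac{1440}{11} = - \frac{1528}{11} \approx -138.91$)
$- b = \left(-1\right) \left(- \frac{1528}{11}\right) = \frac{1528}{11}$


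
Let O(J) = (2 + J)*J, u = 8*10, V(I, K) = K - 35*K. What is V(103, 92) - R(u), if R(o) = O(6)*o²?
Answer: -310328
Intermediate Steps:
V(I, K) = -34*K
u = 80
O(J) = J*(2 + J)
R(o) = 48*o² (R(o) = (6*(2 + 6))*o² = (6*8)*o² = 48*o²)
V(103, 92) - R(u) = -34*92 - 48*80² = -3128 - 48*6400 = -3128 - 1*307200 = -3128 - 307200 = -310328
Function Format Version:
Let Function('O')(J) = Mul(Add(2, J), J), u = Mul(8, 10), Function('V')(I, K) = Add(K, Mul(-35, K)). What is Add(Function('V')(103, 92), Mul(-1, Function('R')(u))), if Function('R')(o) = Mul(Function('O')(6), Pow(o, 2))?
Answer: -310328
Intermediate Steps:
Function('V')(I, K) = Mul(-34, K)
u = 80
Function('O')(J) = Mul(J, Add(2, J))
Function('R')(o) = Mul(48, Pow(o, 2)) (Function('R')(o) = Mul(Mul(6, Add(2, 6)), Pow(o, 2)) = Mul(Mul(6, 8), Pow(o, 2)) = Mul(48, Pow(o, 2)))
Add(Function('V')(103, 92), Mul(-1, Function('R')(u))) = Add(Mul(-34, 92), Mul(-1, Mul(48, Pow(80, 2)))) = Add(-3128, Mul(-1, Mul(48, 6400))) = Add(-3128, Mul(-1, 307200)) = Add(-3128, -307200) = -310328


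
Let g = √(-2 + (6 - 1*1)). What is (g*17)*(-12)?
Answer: -204*√3 ≈ -353.34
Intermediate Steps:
g = √3 (g = √(-2 + (6 - 1)) = √(-2 + 5) = √3 ≈ 1.7320)
(g*17)*(-12) = (√3*17)*(-12) = (17*√3)*(-12) = -204*√3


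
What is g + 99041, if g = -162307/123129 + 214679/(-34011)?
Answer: 46080671711579/465304491 ≈ 99033.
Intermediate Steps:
g = -3550381552/465304491 (g = -162307*1/123129 + 214679*(-1/34011) = -162307/123129 - 214679/34011 = -3550381552/465304491 ≈ -7.6302)
g + 99041 = -3550381552/465304491 + 99041 = 46080671711579/465304491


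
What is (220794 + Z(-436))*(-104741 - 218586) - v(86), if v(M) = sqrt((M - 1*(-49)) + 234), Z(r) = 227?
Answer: -71462056867 - 3*sqrt(41) ≈ -7.1462e+10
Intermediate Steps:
v(M) = sqrt(283 + M) (v(M) = sqrt((M + 49) + 234) = sqrt((49 + M) + 234) = sqrt(283 + M))
(220794 + Z(-436))*(-104741 - 218586) - v(86) = (220794 + 227)*(-104741 - 218586) - sqrt(283 + 86) = 221021*(-323327) - sqrt(369) = -71462056867 - 3*sqrt(41)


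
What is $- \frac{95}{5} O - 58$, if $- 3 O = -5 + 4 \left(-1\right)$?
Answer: $-115$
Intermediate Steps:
$O = 3$ ($O = - \frac{-5 + 4 \left(-1\right)}{3} = - \frac{-5 - 4}{3} = \left(- \frac{1}{3}\right) \left(-9\right) = 3$)
$- \frac{95}{5} O - 58 = - \frac{95}{5} \cdot 3 - 58 = \left(-95\right) \frac{1}{5} \cdot 3 - 58 = \left(-19\right) 3 - 58 = -57 - 58 = -115$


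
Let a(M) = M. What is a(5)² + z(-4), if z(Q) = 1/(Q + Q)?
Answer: 199/8 ≈ 24.875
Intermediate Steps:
z(Q) = 1/(2*Q)
a(5)² + z(-4) = 5² + (½)/(-4) = 25 + (½)*(-¼) = 25 - ⅛ = 199/8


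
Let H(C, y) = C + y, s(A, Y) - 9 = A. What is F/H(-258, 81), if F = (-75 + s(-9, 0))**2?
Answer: -1875/59 ≈ -31.780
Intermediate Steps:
s(A, Y) = 9 + A
F = 5625 (F = (-75 + (9 - 9))**2 = (-75 + 0)**2 = (-75)**2 = 5625)
F/H(-258, 81) = 5625/(-258 + 81) = 5625/(-177) = 5625*(-1/177) = -1875/59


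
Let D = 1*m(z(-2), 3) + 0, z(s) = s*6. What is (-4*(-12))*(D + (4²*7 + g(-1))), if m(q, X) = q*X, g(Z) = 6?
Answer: 3936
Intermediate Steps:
z(s) = 6*s
m(q, X) = X*q
D = -36 (D = 1*(3*(6*(-2))) + 0 = 1*(3*(-12)) + 0 = 1*(-36) + 0 = -36 + 0 = -36)
(-4*(-12))*(D + (4²*7 + g(-1))) = (-4*(-12))*(-36 + (4²*7 + 6)) = 48*(-36 + (16*7 + 6)) = 48*(-36 + (112 + 6)) = 48*(-36 + 118) = 48*82 = 3936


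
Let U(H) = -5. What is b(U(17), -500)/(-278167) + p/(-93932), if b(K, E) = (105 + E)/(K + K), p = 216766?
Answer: -15075214559/6532195661 ≈ -2.3078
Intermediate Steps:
b(K, E) = (105 + E)/(2*K) (b(K, E) = (105 + E)/((2*K)) = (105 + E)*(1/(2*K)) = (105 + E)/(2*K))
b(U(17), -500)/(-278167) + p/(-93932) = ((½)*(105 - 500)/(-5))/(-278167) + 216766/(-93932) = ((½)*(-⅕)*(-395))*(-1/278167) + 216766*(-1/93932) = (79/2)*(-1/278167) - 108383/46966 = -79/556334 - 108383/46966 = -15075214559/6532195661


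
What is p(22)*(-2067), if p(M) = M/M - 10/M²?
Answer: -489879/242 ≈ -2024.3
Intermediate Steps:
p(M) = 1 - 10/M²
p(22)*(-2067) = (1 - 10/22²)*(-2067) = (1 - 10*1/484)*(-2067) = (1 - 5/242)*(-2067) = (237/242)*(-2067) = -489879/242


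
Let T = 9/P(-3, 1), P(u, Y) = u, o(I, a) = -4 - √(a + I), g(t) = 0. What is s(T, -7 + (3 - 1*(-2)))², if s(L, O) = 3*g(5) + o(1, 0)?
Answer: 25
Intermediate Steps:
o(I, a) = -4 - √(I + a)
T = -3 (T = 9/(-3) = 9*(-⅓) = -3)
s(L, O) = -5 (s(L, O) = 3*0 + (-4 - √(1 + 0)) = 0 + (-4 - √1) = 0 + (-4 - 1*1) = 0 + (-4 - 1) = 0 - 5 = -5)
s(T, -7 + (3 - 1*(-2)))² = (-5)² = 25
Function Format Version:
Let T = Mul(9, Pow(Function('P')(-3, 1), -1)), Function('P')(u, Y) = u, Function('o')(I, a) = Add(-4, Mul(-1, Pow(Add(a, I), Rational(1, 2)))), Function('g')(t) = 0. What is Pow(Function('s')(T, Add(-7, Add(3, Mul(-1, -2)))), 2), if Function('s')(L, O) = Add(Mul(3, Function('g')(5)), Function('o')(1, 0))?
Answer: 25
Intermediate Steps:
Function('o')(I, a) = Add(-4, Mul(-1, Pow(Add(I, a), Rational(1, 2))))
T = -3 (T = Mul(9, Pow(-3, -1)) = Mul(9, Rational(-1, 3)) = -3)
Function('s')(L, O) = -5 (Function('s')(L, O) = Add(Mul(3, 0), Add(-4, Mul(-1, Pow(Add(1, 0), Rational(1, 2))))) = Add(0, Add(-4, Mul(-1, Pow(1, Rational(1, 2))))) = Add(0, Add(-4, Mul(-1, 1))) = Add(0, Add(-4, -1)) = Add(0, -5) = -5)
Pow(Function('s')(T, Add(-7, Add(3, Mul(-1, -2)))), 2) = Pow(-5, 2) = 25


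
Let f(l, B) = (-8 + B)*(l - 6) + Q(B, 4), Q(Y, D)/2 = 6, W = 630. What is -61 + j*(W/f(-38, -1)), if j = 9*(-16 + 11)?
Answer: -8873/68 ≈ -130.49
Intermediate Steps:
Q(Y, D) = 12 (Q(Y, D) = 2*6 = 12)
f(l, B) = 12 + (-8 + B)*(-6 + l) (f(l, B) = (-8 + B)*(l - 6) + 12 = (-8 + B)*(-6 + l) + 12 = 12 + (-8 + B)*(-6 + l))
j = -45 (j = 9*(-5) = -45)
-61 + j*(W/f(-38, -1)) = -61 - 28350/(60 - 8*(-38) - 6*(-1) - 1*(-38)) = -61 - 28350/(60 + 304 + 6 + 38) = -61 - 28350/408 = -61 - 45*105/68 = -61 - 4725/68 = -8873/68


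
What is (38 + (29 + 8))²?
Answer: 5625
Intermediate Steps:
(38 + (29 + 8))² = (38 + 37)² = 75² = 5625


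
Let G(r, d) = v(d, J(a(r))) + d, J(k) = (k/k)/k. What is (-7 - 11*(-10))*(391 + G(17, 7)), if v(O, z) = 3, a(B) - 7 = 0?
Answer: 41303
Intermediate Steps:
a(B) = 7 (a(B) = 7 + 0 = 7)
J(k) = 1/k
G(r, d) = 3 + d
(-7 - 11*(-10))*(391 + G(17, 7)) = (-7 - 11*(-10))*(391 + (3 + 7)) = (-7 + 110)*(391 + 10) = 103*401 = 41303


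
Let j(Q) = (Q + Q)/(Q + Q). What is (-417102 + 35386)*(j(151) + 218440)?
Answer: -83382424756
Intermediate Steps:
j(Q) = 1 (j(Q) = (2*Q)/((2*Q)) = (2*Q)*(1/(2*Q)) = 1)
(-417102 + 35386)*(j(151) + 218440) = (-417102 + 35386)*(1 + 218440) = -381716*218441 = -83382424756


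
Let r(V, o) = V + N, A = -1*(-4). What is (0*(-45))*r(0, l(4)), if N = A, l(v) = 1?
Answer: 0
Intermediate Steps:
A = 4
N = 4
r(V, o) = 4 + V (r(V, o) = V + 4 = 4 + V)
(0*(-45))*r(0, l(4)) = (0*(-45))*(4 + 0) = 0*4 = 0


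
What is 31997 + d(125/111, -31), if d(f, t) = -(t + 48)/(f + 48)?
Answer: 174477754/5453 ≈ 31997.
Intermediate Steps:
d(f, t) = -(48 + t)/(48 + f)
31997 + d(125/111, -31) = 31997 + (-48 - 1*(-31))/(48 + 125/111) = 31997 + (-48 + 31)/(48 + 125*(1/111)) = 31997 - 17/(48 + 125/111) = 31997 - 17/(5453/111) = 31997 + (111/5453)*(-17) = 31997 - 1887/5453 = 174477754/5453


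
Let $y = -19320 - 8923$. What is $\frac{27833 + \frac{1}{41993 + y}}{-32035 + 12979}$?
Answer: $- \frac{127567917}{87340000} \approx -1.4606$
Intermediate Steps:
$y = -28243$ ($y = -19320 - 8923 = -28243$)
$\frac{27833 + \frac{1}{41993 + y}}{-32035 + 12979} = \frac{27833 + \frac{1}{41993 - 28243}}{-32035 + 12979} = \frac{27833 + \frac{1}{13750}}{-19056} = \left(27833 + \frac{1}{13750}\right) \left(- \frac{1}{19056}\right) = \frac{382703751}{13750} \left(- \frac{1}{19056}\right) = - \frac{127567917}{87340000}$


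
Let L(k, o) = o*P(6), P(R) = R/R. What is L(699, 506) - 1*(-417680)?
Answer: 418186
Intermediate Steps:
P(R) = 1
L(k, o) = o (L(k, o) = o*1 = o)
L(699, 506) - 1*(-417680) = 506 - 1*(-417680) = 506 + 417680 = 418186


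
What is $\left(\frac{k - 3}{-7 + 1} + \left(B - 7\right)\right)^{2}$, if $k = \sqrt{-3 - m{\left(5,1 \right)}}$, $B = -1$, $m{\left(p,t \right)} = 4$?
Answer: $\frac{\left(45 + i \sqrt{7}\right)^{2}}{36} \approx 56.056 + 6.6144 i$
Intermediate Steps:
$k = i \sqrt{7}$ ($k = \sqrt{-3 + \left(0 - 4\right)} = \sqrt{-3 - 4} = \sqrt{-7} = i \sqrt{7} \approx 2.6458 i$)
$\left(\frac{k - 3}{-7 + 1} + \left(B - 7\right)\right)^{2} = \left(\frac{i \sqrt{7} - 3}{-7 + 1} - 8\right)^{2} = \left(\frac{-3 + i \sqrt{7}}{-6} - 8\right)^{2} = \left(\left(-3 + i \sqrt{7}\right) \left(- \frac{1}{6}\right) - 8\right)^{2} = \left(\left(\frac{1}{2} - \frac{i \sqrt{7}}{6}\right) - 8\right)^{2} = \left(- \frac{15}{2} - \frac{i \sqrt{7}}{6}\right)^{2}$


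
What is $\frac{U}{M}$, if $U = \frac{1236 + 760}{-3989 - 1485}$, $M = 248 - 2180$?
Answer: $\frac{499}{2643942} \approx 0.00018873$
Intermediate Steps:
$M = -1932$ ($M = 248 - 2180 = -1932$)
$U = - \frac{998}{2737}$ ($U = \frac{1996}{-5474} = 1996 \left(- \frac{1}{5474}\right) = - \frac{998}{2737} \approx -0.36463$)
$\frac{U}{M} = - \frac{998}{2737 \left(-1932\right)} = \left(- \frac{998}{2737}\right) \left(- \frac{1}{1932}\right) = \frac{499}{2643942}$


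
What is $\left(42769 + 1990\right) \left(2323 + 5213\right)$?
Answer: $337303824$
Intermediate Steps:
$\left(42769 + 1990\right) \left(2323 + 5213\right) = 44759 \cdot 7536 = 337303824$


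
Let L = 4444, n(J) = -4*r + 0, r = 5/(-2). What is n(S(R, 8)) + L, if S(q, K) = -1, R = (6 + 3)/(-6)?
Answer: 4454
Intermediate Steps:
r = -5/2 (r = 5*(-½) = -5/2 ≈ -2.5000)
R = -3/2 (R = 9*(-⅙) = -3/2 ≈ -1.5000)
n(J) = 10 (n(J) = -4*(-5/2) + 0 = 10 + 0 = 10)
n(S(R, 8)) + L = 10 + 4444 = 4454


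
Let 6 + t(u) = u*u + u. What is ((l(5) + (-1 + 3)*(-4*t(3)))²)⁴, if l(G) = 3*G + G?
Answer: 377801998336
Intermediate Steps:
t(u) = -6 + u + u² (t(u) = -6 + (u*u + u) = -6 + (u² + u) = -6 + (u + u²) = -6 + u + u²)
l(G) = 4*G
((l(5) + (-1 + 3)*(-4*t(3)))²)⁴ = ((4*5 + (-1 + 3)*(-4*(-6 + 3 + 3²)))²)⁴ = ((20 + 2*(-4*(-6 + 3 + 9)))²)⁴ = ((20 + 2*(-4*6))²)⁴ = ((20 + 2*(-24))²)⁴ = ((20 - 48)²)⁴ = ((-28)²)⁴ = 784⁴ = 377801998336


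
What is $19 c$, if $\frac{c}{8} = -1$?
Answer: $-152$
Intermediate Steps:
$c = -8$ ($c = 8 \left(-1\right) = -8$)
$19 c = 19 \left(-8\right) = -152$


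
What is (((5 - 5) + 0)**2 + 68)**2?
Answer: 4624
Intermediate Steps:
(((5 - 5) + 0)**2 + 68)**2 = ((0 + 0)**2 + 68)**2 = (0**2 + 68)**2 = (0 + 68)**2 = 68**2 = 4624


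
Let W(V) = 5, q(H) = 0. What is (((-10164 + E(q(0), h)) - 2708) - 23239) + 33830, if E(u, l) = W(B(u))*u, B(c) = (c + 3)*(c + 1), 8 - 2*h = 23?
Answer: -2281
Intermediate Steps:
h = -15/2 (h = 4 - 1/2*23 = 4 - 23/2 = -15/2 ≈ -7.5000)
B(c) = (1 + c)*(3 + c) (B(c) = (3 + c)*(1 + c) = (1 + c)*(3 + c))
E(u, l) = 5*u
(((-10164 + E(q(0), h)) - 2708) - 23239) + 33830 = (((-10164 + 5*0) - 2708) - 23239) + 33830 = (((-10164 + 0) - 2708) - 23239) + 33830 = ((-10164 - 2708) - 23239) + 33830 = (-12872 - 23239) + 33830 = -36111 + 33830 = -2281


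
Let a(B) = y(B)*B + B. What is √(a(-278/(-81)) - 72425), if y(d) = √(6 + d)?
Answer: √(-52795323 + 556*√191)/27 ≈ 269.09*I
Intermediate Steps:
a(B) = B + B*√(6 + B) (a(B) = √(6 + B)*B + B = B*√(6 + B) + B = B + B*√(6 + B))
√(a(-278/(-81)) - 72425) = √((-278/(-81))*(1 + √(6 - 278/(-81))) - 72425) = √((-278*(-1/81))*(1 + √(6 - 278*(-1/81))) - 72425) = √(278*(1 + √(6 + 278/81))/81 - 72425) = √(278*(1 + √(764/81))/81 - 72425) = √(278*(1 + 2*√191/9)/81 - 72425) = √((278/81 + 556*√191/729) - 72425) = √(-5866147/81 + 556*√191/729)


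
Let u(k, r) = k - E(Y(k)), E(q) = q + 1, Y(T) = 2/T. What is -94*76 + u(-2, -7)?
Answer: -7146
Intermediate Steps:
E(q) = 1 + q
u(k, r) = -1 + k - 2/k (u(k, r) = k - (1 + 2/k) = k + (-1 - 2/k) = -1 + k - 2/k)
-94*76 + u(-2, -7) = -94*76 + (-1 - 2 - 2/(-2)) = -7144 + (-1 - 2 - 2*(-½)) = -7144 + (-1 - 2 + 1) = -7144 - 2 = -7146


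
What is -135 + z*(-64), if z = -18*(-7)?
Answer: -8199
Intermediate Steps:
z = 126
-135 + z*(-64) = -135 + 126*(-64) = -135 - 8064 = -8199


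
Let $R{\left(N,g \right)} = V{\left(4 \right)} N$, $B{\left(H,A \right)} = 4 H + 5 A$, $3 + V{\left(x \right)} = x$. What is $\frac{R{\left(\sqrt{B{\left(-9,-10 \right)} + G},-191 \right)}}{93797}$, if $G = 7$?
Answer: $\frac{i \sqrt{79}}{93797} \approx 9.476 \cdot 10^{-5} i$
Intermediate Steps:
$V{\left(x \right)} = -3 + x$
$R{\left(N,g \right)} = N$ ($R{\left(N,g \right)} = \left(-3 + 4\right) N = 1 N = N$)
$\frac{R{\left(\sqrt{B{\left(-9,-10 \right)} + G},-191 \right)}}{93797} = \frac{\sqrt{\left(4 \left(-9\right) + 5 \left(-10\right)\right) + 7}}{93797} = \sqrt{\left(-36 - 50\right) + 7} \cdot \frac{1}{93797} = \sqrt{-86 + 7} \cdot \frac{1}{93797} = \sqrt{-79} \cdot \frac{1}{93797} = i \sqrt{79} \cdot \frac{1}{93797} = \frac{i \sqrt{79}}{93797}$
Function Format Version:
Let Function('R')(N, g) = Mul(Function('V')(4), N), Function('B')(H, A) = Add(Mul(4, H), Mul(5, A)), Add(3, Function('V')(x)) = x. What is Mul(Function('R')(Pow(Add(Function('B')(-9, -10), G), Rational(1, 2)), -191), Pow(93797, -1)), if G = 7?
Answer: Mul(Rational(1, 93797), I, Pow(79, Rational(1, 2))) ≈ Mul(9.4760e-5, I)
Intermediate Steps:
Function('V')(x) = Add(-3, x)
Function('R')(N, g) = N (Function('R')(N, g) = Mul(Add(-3, 4), N) = Mul(1, N) = N)
Mul(Function('R')(Pow(Add(Function('B')(-9, -10), G), Rational(1, 2)), -191), Pow(93797, -1)) = Mul(Pow(Add(Add(Mul(4, -9), Mul(5, -10)), 7), Rational(1, 2)), Pow(93797, -1)) = Mul(Pow(Add(Add(-36, -50), 7), Rational(1, 2)), Rational(1, 93797)) = Mul(Pow(Add(-86, 7), Rational(1, 2)), Rational(1, 93797)) = Mul(Pow(-79, Rational(1, 2)), Rational(1, 93797)) = Mul(Mul(I, Pow(79, Rational(1, 2))), Rational(1, 93797)) = Mul(Rational(1, 93797), I, Pow(79, Rational(1, 2)))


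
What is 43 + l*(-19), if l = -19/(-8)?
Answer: -17/8 ≈ -2.1250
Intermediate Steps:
l = 19/8 (l = -19*(-⅛) = 19/8 ≈ 2.3750)
43 + l*(-19) = 43 + (19/8)*(-19) = 43 - 361/8 = -17/8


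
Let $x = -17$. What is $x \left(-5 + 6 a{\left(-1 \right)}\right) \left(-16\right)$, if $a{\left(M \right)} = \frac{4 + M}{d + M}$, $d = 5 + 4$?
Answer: $-748$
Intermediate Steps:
$d = 9$
$a{\left(M \right)} = \frac{4 + M}{9 + M}$
$x \left(-5 + 6 a{\left(-1 \right)}\right) \left(-16\right) = - 17 \left(-5 + 6 \frac{4 - 1}{9 - 1}\right) \left(-16\right) = - 17 \left(-5 + 6 \cdot \frac{1}{8} \cdot 3\right) \left(-16\right) = - 17 \left(-5 + 6 \cdot \frac{3}{8}\right) \left(-16\right) = - 17 \left(-5 + \frac{9}{4}\right) \left(-16\right) = \left(-17\right) \left(- \frac{11}{4}\right) \left(-16\right) = \frac{187}{4} \left(-16\right) = -748$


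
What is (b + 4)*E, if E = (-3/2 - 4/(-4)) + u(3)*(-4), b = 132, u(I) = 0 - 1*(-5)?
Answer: -2788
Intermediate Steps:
u(I) = 5 (u(I) = 0 + 5 = 5)
E = -41/2 (E = (-3/2 - 4/(-4)) + 5*(-4) = (-3*½ - 4*(-¼)) - 20 = (-3/2 + 1) - 20 = -½ - 20 = -41/2 ≈ -20.500)
(b + 4)*E = (132 + 4)*(-41/2) = 136*(-41/2) = -2788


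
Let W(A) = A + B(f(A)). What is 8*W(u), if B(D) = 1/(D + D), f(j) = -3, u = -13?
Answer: -316/3 ≈ -105.33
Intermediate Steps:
B(D) = 1/(2*D)
W(A) = -1/6 + A (W(A) = A + (1/2)/(-3) = A + (1/2)*(-1/3) = A - 1/6 = -1/6 + A)
8*W(u) = 8*(-1/6 - 13) = 8*(-79/6) = -316/3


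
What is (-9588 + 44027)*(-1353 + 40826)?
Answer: 1359410647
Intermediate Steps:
(-9588 + 44027)*(-1353 + 40826) = 34439*39473 = 1359410647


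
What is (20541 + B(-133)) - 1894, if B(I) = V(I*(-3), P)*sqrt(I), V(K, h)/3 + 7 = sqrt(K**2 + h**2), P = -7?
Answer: 18647 + I*sqrt(133)*(-21 + 105*sqrt(130)) ≈ 18647.0 + 13564.0*I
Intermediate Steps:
V(K, h) = -21 + 3*sqrt(K**2 + h**2)
B(I) = sqrt(I)*(-21 + 3*sqrt(49 + 9*I**2)) (B(I) = (-21 + 3*sqrt((I*(-3))**2 + (-7)**2))*sqrt(I) = (-21 + 3*sqrt((-3*I)**2 + 49))*sqrt(I) = (-21 + 3*sqrt(9*I**2 + 49))*sqrt(I) = (-21 + 3*sqrt(49 + 9*I**2))*sqrt(I) = sqrt(I)*(-21 + 3*sqrt(49 + 9*I**2)))
(20541 + B(-133)) - 1894 = (20541 + 3*sqrt(-133)*(-7 + sqrt(49 + 9*(-133)**2))) - 1894 = (20541 + 3*(I*sqrt(133))*(-7 + sqrt(49 + 9*17689))) - 1894 = (20541 + 3*(I*sqrt(133))*(-7 + sqrt(49 + 159201))) - 1894 = (20541 + 3*(I*sqrt(133))*(-7 + sqrt(159250))) - 1894 = (20541 + 3*(I*sqrt(133))*(-7 + 35*sqrt(130))) - 1894 = (20541 + 3*I*sqrt(133)*(-7 + 35*sqrt(130))) - 1894 = 18647 + 3*I*sqrt(133)*(-7 + 35*sqrt(130))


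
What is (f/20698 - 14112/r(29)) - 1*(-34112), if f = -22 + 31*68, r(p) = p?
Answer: 10091712711/300121 ≈ 33626.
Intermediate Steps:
f = 2086 (f = -22 + 2108 = 2086)
(f/20698 - 14112/r(29)) - 1*(-34112) = (2086/20698 - 14112/29) - 1*(-34112) = (2086*(1/20698) - 14112*1/29) + 34112 = (1043/10349 - 14112/29) + 34112 = -146014841/300121 + 34112 = 10091712711/300121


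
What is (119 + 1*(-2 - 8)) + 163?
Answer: 272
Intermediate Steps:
(119 + 1*(-2 - 8)) + 163 = (119 + 1*(-10)) + 163 = (119 - 10) + 163 = 109 + 163 = 272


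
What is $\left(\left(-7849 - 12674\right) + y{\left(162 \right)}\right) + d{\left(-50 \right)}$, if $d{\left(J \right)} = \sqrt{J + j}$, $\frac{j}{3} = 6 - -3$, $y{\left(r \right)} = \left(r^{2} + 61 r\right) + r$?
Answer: $15765 + i \sqrt{23} \approx 15765.0 + 4.7958 i$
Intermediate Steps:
$y{\left(r \right)} = r^{2} + 62 r$
$j = 27$ ($j = 3 \left(6 - -3\right) = 3 \left(6 + 3\right) = 3 \cdot 9 = 27$)
$d{\left(J \right)} = \sqrt{27 + J}$ ($d{\left(J \right)} = \sqrt{J + 27} = \sqrt{27 + J}$)
$\left(\left(-7849 - 12674\right) + y{\left(162 \right)}\right) + d{\left(-50 \right)} = \left(\left(-7849 - 12674\right) + 162 \left(62 + 162\right)\right) + \sqrt{27 - 50} = \left(\left(-7849 - 12674\right) + 162 \cdot 224\right) + \sqrt{-23} = \left(-20523 + 36288\right) + i \sqrt{23} = 15765 + i \sqrt{23}$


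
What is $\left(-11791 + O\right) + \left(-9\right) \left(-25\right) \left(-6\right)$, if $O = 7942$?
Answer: $-5199$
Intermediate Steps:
$\left(-11791 + O\right) + \left(-9\right) \left(-25\right) \left(-6\right) = \left(-11791 + 7942\right) + \left(-9\right) \left(-25\right) \left(-6\right) = -3849 + 225 \left(-6\right) = -3849 - 1350 = -5199$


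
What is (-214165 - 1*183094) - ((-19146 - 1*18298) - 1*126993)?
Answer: -232822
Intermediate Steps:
(-214165 - 1*183094) - ((-19146 - 1*18298) - 1*126993) = (-214165 - 183094) - ((-19146 - 18298) - 126993) = -397259 - (-37444 - 126993) = -397259 - 1*(-164437) = -397259 + 164437 = -232822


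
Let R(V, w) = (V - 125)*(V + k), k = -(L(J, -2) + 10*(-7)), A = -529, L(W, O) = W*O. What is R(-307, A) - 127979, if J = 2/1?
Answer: -27323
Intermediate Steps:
J = 2 (J = 2*1 = 2)
L(W, O) = O*W
k = 74 (k = -(-2*2 + 10*(-7)) = -(-4 - 70) = -1*(-74) = 74)
R(V, w) = (-125 + V)*(74 + V) (R(V, w) = (V - 125)*(V + 74) = (-125 + V)*(74 + V))
R(-307, A) - 127979 = (-9250 + (-307)² - 51*(-307)) - 127979 = (-9250 + 94249 + 15657) - 127979 = 100656 - 127979 = -27323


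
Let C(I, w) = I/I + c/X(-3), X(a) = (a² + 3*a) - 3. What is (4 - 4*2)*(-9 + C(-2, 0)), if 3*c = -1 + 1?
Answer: 32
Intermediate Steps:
c = 0 (c = (-1 + 1)/3 = (⅓)*0 = 0)
X(a) = -3 + a² + 3*a
C(I, w) = 1 (C(I, w) = I/I + 0/(-3 + (-3)² + 3*(-3)) = 1 + 0/(-3 + 9 - 9) = 1 + 0/(-3) = 1 + 0*(-⅓) = 1 + 0 = 1)
(4 - 4*2)*(-9 + C(-2, 0)) = (4 - 4*2)*(-9 + 1) = (4 - 8)*(-8) = -4*(-8) = 32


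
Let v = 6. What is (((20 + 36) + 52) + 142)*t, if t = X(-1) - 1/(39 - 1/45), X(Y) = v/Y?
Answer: -1321125/877 ≈ -1506.4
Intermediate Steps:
X(Y) = 6/Y
t = -10569/1754 (t = 6/(-1) - 1/(39 - 1/45) = 6*(-1) - 1/(39 - 1*1/45) = -6 - 1/(39 - 1/45) = -6 - 1/1754/45 = -6 - 1*45/1754 = -6 - 45/1754 = -10569/1754 ≈ -6.0257)
(((20 + 36) + 52) + 142)*t = (((20 + 36) + 52) + 142)*(-10569/1754) = ((56 + 52) + 142)*(-10569/1754) = (108 + 142)*(-10569/1754) = 250*(-10569/1754) = -1321125/877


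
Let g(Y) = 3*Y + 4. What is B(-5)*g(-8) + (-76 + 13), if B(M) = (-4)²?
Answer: -383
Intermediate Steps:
g(Y) = 4 + 3*Y
B(M) = 16
B(-5)*g(-8) + (-76 + 13) = 16*(4 + 3*(-8)) + (-76 + 13) = 16*(4 - 24) - 63 = 16*(-20) - 63 = -320 - 63 = -383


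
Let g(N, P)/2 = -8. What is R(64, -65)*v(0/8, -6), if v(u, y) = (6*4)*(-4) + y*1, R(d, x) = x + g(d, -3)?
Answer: 8262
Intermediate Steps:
g(N, P) = -16 (g(N, P) = 2*(-8) = -16)
R(d, x) = -16 + x (R(d, x) = x - 16 = -16 + x)
v(u, y) = -96 + y (v(u, y) = 24*(-4) + y = -96 + y)
R(64, -65)*v(0/8, -6) = (-16 - 65)*(-96 - 6) = -81*(-102) = 8262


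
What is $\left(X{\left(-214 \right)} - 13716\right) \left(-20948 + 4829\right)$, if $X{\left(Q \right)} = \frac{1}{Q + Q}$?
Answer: $\frac{94625767431}{428} \approx 2.2109 \cdot 10^{8}$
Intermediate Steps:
$X{\left(Q \right)} = \frac{1}{2 Q}$
$\left(X{\left(-214 \right)} - 13716\right) \left(-20948 + 4829\right) = \left(\frac{1}{2 \left(-214\right)} - 13716\right) \left(-20948 + 4829\right) = \left(\frac{1}{2} \left(- \frac{1}{214}\right) - 13716\right) \left(-16119\right) = \left(- \frac{1}{428} - 13716\right) \left(-16119\right) = \left(- \frac{5870449}{428}\right) \left(-16119\right) = \frac{94625767431}{428}$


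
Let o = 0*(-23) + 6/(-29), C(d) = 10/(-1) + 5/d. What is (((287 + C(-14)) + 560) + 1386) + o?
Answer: 902309/406 ≈ 2222.4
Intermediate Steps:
C(d) = -10 + 5/d (C(d) = 10*(-1) + 5/d = -10 + 5/d)
o = -6/29 (o = 0 + 6*(-1/29) = 0 - 6/29 = -6/29 ≈ -0.20690)
(((287 + C(-14)) + 560) + 1386) + o = (((287 + (-10 + 5/(-14))) + 560) + 1386) - 6/29 = (((287 + (-10 + 5*(-1/14))) + 560) + 1386) - 6/29 = (((287 + (-10 - 5/14)) + 560) + 1386) - 6/29 = (((287 - 145/14) + 560) + 1386) - 6/29 = ((3873/14 + 560) + 1386) - 6/29 = (11713/14 + 1386) - 6/29 = 31117/14 - 6/29 = 902309/406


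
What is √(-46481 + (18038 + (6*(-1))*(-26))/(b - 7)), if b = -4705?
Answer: I*√64506298137/1178 ≈ 215.6*I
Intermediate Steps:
√(-46481 + (18038 + (6*(-1))*(-26))/(b - 7)) = √(-46481 + (18038 + (6*(-1))*(-26))/(-4705 - 7)) = √(-46481 + (18038 - 6*(-26))/(-4712)) = √(-46481 + (18038 + 156)*(-1/4712)) = √(-46481 + 18194*(-1/4712)) = √(-46481 - 9097/2356) = √(-109518333/2356) = I*√64506298137/1178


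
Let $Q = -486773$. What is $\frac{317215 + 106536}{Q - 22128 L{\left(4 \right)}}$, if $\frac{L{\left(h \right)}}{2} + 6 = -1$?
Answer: $- \frac{423751}{176981} \approx -2.3943$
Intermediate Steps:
$L{\left(h \right)} = -14$ ($L{\left(h \right)} = -12 + 2 \left(-1\right) = -12 - 2 = -14$)
$\frac{317215 + 106536}{Q - 22128 L{\left(4 \right)}} = \frac{317215 + 106536}{-486773 - -309792} = \frac{423751}{-486773 + 309792} = \frac{423751}{-176981} = 423751 \left(- \frac{1}{176981}\right) = - \frac{423751}{176981}$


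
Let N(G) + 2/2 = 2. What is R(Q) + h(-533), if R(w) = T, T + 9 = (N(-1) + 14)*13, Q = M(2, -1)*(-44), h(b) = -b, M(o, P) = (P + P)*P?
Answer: 719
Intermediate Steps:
N(G) = 1 (N(G) = -1 + 2 = 1)
M(o, P) = 2*P² (M(o, P) = (2*P)*P = 2*P²)
Q = -88 (Q = (2*(-1)²)*(-44) = (2*1)*(-44) = 2*(-44) = -88)
T = 186 (T = -9 + (1 + 14)*13 = -9 + 15*13 = -9 + 195 = 186)
R(w) = 186
R(Q) + h(-533) = 186 - 1*(-533) = 186 + 533 = 719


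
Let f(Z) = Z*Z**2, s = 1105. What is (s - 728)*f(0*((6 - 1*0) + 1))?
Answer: 0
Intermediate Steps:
f(Z) = Z**3
(s - 728)*f(0*((6 - 1*0) + 1)) = (1105 - 728)*(0*((6 - 1*0) + 1))**3 = 377*(0*((6 + 0) + 1))**3 = 377*(0*(6 + 1))**3 = 377*(0*7)**3 = 377*0**3 = 377*0 = 0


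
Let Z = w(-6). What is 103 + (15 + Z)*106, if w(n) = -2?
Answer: 1481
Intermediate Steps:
Z = -2
103 + (15 + Z)*106 = 103 + (15 - 2)*106 = 103 + 13*106 = 103 + 1378 = 1481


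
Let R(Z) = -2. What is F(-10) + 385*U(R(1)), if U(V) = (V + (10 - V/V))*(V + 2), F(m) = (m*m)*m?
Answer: -1000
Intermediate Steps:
F(m) = m**3 (F(m) = m**2*m = m**3)
U(V) = (2 + V)*(9 + V) (U(V) = (V + (10 - 1*1))*(2 + V) = (V + (10 - 1))*(2 + V) = (V + 9)*(2 + V) = (9 + V)*(2 + V) = (2 + V)*(9 + V))
F(-10) + 385*U(R(1)) = (-10)**3 + 385*(18 + (-2)**2 + 11*(-2)) = -1000 + 385*(18 + 4 - 22) = -1000 + 385*0 = -1000 + 0 = -1000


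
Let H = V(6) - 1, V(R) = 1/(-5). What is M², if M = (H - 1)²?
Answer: 14641/625 ≈ 23.426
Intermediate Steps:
V(R) = -⅕
H = -6/5 (H = -⅕ - 1 = -6/5 ≈ -1.2000)
M = 121/25 (M = (-6/5 - 1)² = (-11/5)² = 121/25 ≈ 4.8400)
M² = (121/25)² = 14641/625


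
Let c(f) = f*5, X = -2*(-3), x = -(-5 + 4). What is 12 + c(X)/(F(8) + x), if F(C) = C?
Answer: 46/3 ≈ 15.333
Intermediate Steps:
x = 1 (x = -1*(-1) = 1)
X = 6
c(f) = 5*f
12 + c(X)/(F(8) + x) = 12 + (5*6)/(8 + 1) = 12 + 30/9 = 12 + (⅑)*30 = 12 + 10/3 = 46/3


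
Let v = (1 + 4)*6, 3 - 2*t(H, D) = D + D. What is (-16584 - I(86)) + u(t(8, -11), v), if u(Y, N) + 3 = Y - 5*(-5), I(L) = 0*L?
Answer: -33099/2 ≈ -16550.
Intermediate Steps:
t(H, D) = 3/2 - D (t(H, D) = 3/2 - (D + D)/2 = 3/2 - D)
v = 30 (v = 5*6 = 30)
I(L) = 0
u(Y, N) = 22 + Y (u(Y, N) = -3 + (Y - 5*(-5)) = -3 + (Y + 25) = -3 + (25 + Y) = 22 + Y)
(-16584 - I(86)) + u(t(8, -11), v) = (-16584 - 1*0) + (22 + (3/2 - 1*(-11))) = (-16584 + 0) + (22 + (3/2 + 11)) = -16584 + (22 + 25/2) = -16584 + 69/2 = -33099/2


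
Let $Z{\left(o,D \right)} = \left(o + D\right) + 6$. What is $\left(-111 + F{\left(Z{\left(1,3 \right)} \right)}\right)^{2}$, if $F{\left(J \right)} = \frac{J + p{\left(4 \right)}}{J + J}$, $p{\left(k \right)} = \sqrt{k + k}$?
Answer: $\frac{\left(1105 - \sqrt{2}\right)^{2}}{100} \approx 12179.0$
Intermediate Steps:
$Z{\left(o,D \right)} = 6 + D + o$ ($Z{\left(o,D \right)} = \left(D + o\right) + 6 = 6 + D + o$)
$p{\left(k \right)} = \sqrt{2} \sqrt{k}$ ($p{\left(k \right)} = \sqrt{2 k} = \sqrt{2} \sqrt{k}$)
$F{\left(J \right)} = \frac{J + 2 \sqrt{2}}{2 J}$ ($F{\left(J \right)} = \frac{J + \sqrt{2} \sqrt{4}}{J + J} = \frac{J + \sqrt{2} \cdot 2}{2 J} = \left(J + 2 \sqrt{2}\right) \frac{1}{2 J} = \frac{J + 2 \sqrt{2}}{2 J}$)
$\left(-111 + F{\left(Z{\left(1,3 \right)} \right)}\right)^{2} = \left(-111 + \frac{\sqrt{2} + \frac{6 + 3 + 1}{2}}{6 + 3 + 1}\right)^{2} = \left(-111 + \frac{\sqrt{2} + \frac{1}{2} \cdot 10}{10}\right)^{2} = \left(-111 + \frac{\sqrt{2} + 5}{10}\right)^{2} = \left(-111 + \frac{5 + \sqrt{2}}{10}\right)^{2} = \left(-111 + \left(\frac{1}{2} + \frac{\sqrt{2}}{10}\right)\right)^{2} = \left(- \frac{221}{2} + \frac{\sqrt{2}}{10}\right)^{2}$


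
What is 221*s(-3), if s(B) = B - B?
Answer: 0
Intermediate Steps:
s(B) = 0
221*s(-3) = 221*0 = 0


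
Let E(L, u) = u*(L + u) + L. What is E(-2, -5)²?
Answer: 1089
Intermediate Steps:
E(L, u) = L + u*(L + u)
E(-2, -5)² = (-2 + (-5)² - 2*(-5))² = (-2 + 25 + 10)² = 33² = 1089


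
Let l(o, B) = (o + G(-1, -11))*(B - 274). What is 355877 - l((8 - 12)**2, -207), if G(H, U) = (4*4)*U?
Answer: 278917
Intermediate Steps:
G(H, U) = 16*U
l(o, B) = (-274 + B)*(-176 + o) (l(o, B) = (o + 16*(-11))*(B - 274) = (o - 176)*(-274 + B) = (-176 + o)*(-274 + B) = (-274 + B)*(-176 + o))
355877 - l((8 - 12)**2, -207) = 355877 - (48224 - 274*(8 - 12)**2 - 176*(-207) - 207*(8 - 12)**2) = 355877 - (48224 - 274*(-4)**2 + 36432 - 207*(-4)**2) = 355877 - (48224 - 274*16 + 36432 - 207*16) = 355877 - (48224 - 4384 + 36432 - 3312) = 355877 - 1*76960 = 355877 - 76960 = 278917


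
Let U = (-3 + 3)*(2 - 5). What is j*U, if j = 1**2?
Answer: 0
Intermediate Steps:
j = 1
U = 0 (U = 0*(-3) = 0)
j*U = 1*0 = 0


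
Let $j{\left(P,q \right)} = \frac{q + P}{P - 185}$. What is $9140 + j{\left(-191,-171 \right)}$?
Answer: $\frac{1718501}{188} \approx 9141.0$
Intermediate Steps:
$j{\left(P,q \right)} = \frac{P + q}{-185 + P}$
$9140 + j{\left(-191,-171 \right)} = 9140 + \frac{-191 - 171}{-185 - 191} = 9140 + \frac{1}{-376} \left(-362\right) = 9140 - - \frac{181}{188} = 9140 + \frac{181}{188} = \frac{1718501}{188}$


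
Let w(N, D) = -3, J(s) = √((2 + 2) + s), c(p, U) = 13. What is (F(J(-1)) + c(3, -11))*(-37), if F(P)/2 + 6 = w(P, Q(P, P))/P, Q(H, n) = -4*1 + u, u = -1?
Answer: -37 + 74*√3 ≈ 91.172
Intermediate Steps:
Q(H, n) = -5 (Q(H, n) = -4*1 - 1 = -4 - 1 = -5)
J(s) = √(4 + s)
F(P) = -12 - 6/P (F(P) = -12 + 2*(-3/P) = -12 - 6/P)
(F(J(-1)) + c(3, -11))*(-37) = ((-12 - 6/√(4 - 1)) + 13)*(-37) = ((-12 - 6*√3/3) + 13)*(-37) = ((-12 - 2*√3) + 13)*(-37) = (1 - 2*√3)*(-37) = -37 + 74*√3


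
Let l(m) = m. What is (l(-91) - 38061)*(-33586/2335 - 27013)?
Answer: 2407732317032/2335 ≈ 1.0311e+9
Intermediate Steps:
(l(-91) - 38061)*(-33586/2335 - 27013) = (-91 - 38061)*(-33586/2335 - 27013) = -38152*(-33586*1/2335 - 27013) = -38152*(-33586/2335 - 27013) = -38152*(-63108941/2335) = 2407732317032/2335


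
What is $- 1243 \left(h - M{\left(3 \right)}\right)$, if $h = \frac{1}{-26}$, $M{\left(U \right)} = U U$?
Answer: $\frac{292105}{26} \approx 11235.0$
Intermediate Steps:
$M{\left(U \right)} = U^{2}$
$h = - \frac{1}{26} \approx -0.038462$
$- 1243 \left(h - M{\left(3 \right)}\right) = - 1243 \left(- \frac{1}{26} - 3^{2}\right) = - 1243 \left(- \frac{1}{26} - 9\right) = \left(-1243\right) \left(- \frac{235}{26}\right) = \frac{292105}{26}$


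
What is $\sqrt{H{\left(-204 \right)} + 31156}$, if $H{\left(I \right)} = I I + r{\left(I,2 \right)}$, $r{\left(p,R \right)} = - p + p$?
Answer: $2 \sqrt{18193} \approx 269.76$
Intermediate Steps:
$r{\left(p,R \right)} = 0$
$H{\left(I \right)} = I^{2}$ ($H{\left(I \right)} = I I + 0 = I^{2} + 0 = I^{2}$)
$\sqrt{H{\left(-204 \right)} + 31156} = \sqrt{\left(-204\right)^{2} + 31156} = \sqrt{41616 + 31156} = \sqrt{72772} = 2 \sqrt{18193}$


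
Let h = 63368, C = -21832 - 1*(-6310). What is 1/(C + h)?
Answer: 1/47846 ≈ 2.0900e-5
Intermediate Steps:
C = -15522 (C = -21832 + 6310 = -15522)
1/(C + h) = 1/(-15522 + 63368) = 1/47846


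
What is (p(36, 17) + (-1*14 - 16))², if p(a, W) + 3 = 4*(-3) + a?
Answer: 81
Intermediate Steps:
p(a, W) = -15 + a (p(a, W) = -3 + (4*(-3) + a) = -3 + (-12 + a) = -15 + a)
(p(36, 17) + (-1*14 - 16))² = ((-15 + 36) + (-1*14 - 16))² = (21 + (-14 - 16))² = (21 - 30)² = (-9)² = 81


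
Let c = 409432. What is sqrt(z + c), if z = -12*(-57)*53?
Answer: 2*sqrt(111421) ≈ 667.60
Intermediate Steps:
z = 36252 (z = 684*53 = 36252)
sqrt(z + c) = sqrt(36252 + 409432) = sqrt(445684) = 2*sqrt(111421)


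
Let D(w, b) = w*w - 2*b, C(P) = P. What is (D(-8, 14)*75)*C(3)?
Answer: 8100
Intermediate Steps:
D(w, b) = w² - 2*b
(D(-8, 14)*75)*C(3) = (((-8)² - 2*14)*75)*3 = ((64 - 28)*75)*3 = (36*75)*3 = 2700*3 = 8100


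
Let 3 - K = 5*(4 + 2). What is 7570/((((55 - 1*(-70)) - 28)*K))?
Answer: -7570/2619 ≈ -2.8904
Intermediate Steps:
K = -27 (K = 3 - 5*(4 + 2) = 3 - 5*6 = 3 - 1*30 = 3 - 30 = -27)
7570/((((55 - 1*(-70)) - 28)*K)) = 7570/((((55 - 1*(-70)) - 28)*(-27))) = 7570/((((55 + 70) - 28)*(-27))) = 7570/(((125 - 28)*(-27))) = 7570/((97*(-27))) = 7570/(-2619) = 7570*(-1/2619) = -7570/2619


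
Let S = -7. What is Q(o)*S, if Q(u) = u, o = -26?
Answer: 182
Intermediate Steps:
Q(o)*S = -26*(-7) = 182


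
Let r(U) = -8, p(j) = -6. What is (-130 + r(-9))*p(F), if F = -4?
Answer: 828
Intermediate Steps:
(-130 + r(-9))*p(F) = (-130 - 8)*(-6) = -138*(-6) = 828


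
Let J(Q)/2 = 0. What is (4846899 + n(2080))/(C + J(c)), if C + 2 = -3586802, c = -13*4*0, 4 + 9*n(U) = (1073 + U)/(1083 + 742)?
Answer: -19902577982/14728313925 ≈ -1.3513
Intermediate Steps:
n(U) = -6227/16425 + U/16425 (n(U) = -4/9 + ((1073 + U)/(1083 + 742))/9 = -4/9 + ((1073 + U)/1825)/9 = -4/9 + ((1073 + U)*(1/1825))/9 = -4/9 + (1073/1825 + U/1825)/9 = -4/9 + (1073/16425 + U/16425) = -6227/16425 + U/16425)
c = 0 (c = -52*0 = 0)
C = -3586804 (C = -2 - 3586802 = -3586804)
J(Q) = 0 (J(Q) = 2*0 = 0)
(4846899 + n(2080))/(C + J(c)) = (4846899 + (-6227/16425 + (1/16425)*2080))/(-3586804 + 0) = (4846899 + (-6227/16425 + 416/3285))/(-3586804) = (4846899 - 4147/16425)*(-1/3586804) = (79610311928/16425)*(-1/3586804) = -19902577982/14728313925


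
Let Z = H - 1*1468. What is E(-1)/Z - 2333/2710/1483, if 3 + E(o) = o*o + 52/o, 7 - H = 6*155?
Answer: 70481339/3203087210 ≈ 0.022004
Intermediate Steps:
H = -923 (H = 7 - 6*155 = 7 - 1*930 = 7 - 930 = -923)
E(o) = -3 + o² + 52/o (E(o) = -3 + (o*o + 52/o) = -3 + (o² + 52/o) = -3 + o² + 52/o)
Z = -2391 (Z = -923 - 1*1468 = -923 - 1468 = -2391)
E(-1)/Z - 2333/2710/1483 = (-3 + (-1)² + 52/(-1))/(-2391) - 2333/2710/1483 = (-3 + 1 + 52*(-1))*(-1/2391) - 2333*1/2710*(1/1483) = (-3 + 1 - 52)*(-1/2391) - 2333/2710*1/1483 = -54*(-1/2391) - 2333/4018930 = 18/797 - 2333/4018930 = 70481339/3203087210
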